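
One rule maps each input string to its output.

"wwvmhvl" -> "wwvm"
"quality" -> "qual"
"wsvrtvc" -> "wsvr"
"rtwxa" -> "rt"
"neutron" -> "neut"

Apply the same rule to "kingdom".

king

Looking at the pairs, the operation is to delete the last 3 characters.
Doing the same to "kingdom": "king".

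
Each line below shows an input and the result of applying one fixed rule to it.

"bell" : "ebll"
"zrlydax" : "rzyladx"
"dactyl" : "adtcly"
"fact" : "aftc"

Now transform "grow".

rgwo

The pattern: swap each adjacent pair of characters (1↔2, 3↔4, ...).
On "grow" that produces "rgwo".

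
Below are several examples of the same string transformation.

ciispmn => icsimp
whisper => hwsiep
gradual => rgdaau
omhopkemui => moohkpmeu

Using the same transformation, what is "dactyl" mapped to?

The pattern: delete the last character, then swap each adjacent pair of characters (1↔2, 3↔4, ...).
So "dactyl" becomes "adtcy".
(Check on "ciispmn": → "ciispm" → "icsimp" ✓)

adtcy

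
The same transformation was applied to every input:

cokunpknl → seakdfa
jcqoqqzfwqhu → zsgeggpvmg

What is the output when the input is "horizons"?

xehype

Each output is the input with this applied: shift every letter 10 places backward in the alphabet (wrapping around), then delete the last 2 characters.
Applying both steps to "horizons": "xehypedi", then "xehype".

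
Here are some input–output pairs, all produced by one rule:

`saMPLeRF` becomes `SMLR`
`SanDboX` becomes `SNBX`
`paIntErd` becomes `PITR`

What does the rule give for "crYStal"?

CYTL

What's happening: keep every other character starting from the first (positions 1st, 3rd, 5th, ...), then convert every letter to uppercase.
For "crYStal" the result is "CYTL".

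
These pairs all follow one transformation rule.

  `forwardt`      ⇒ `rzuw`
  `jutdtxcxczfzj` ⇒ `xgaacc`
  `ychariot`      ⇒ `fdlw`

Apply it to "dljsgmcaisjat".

ovpdvd

The rule is to keep every other character starting from the second (positions 2nd, 4th, 6th, ...), then shift every letter 3 places forward in the alphabet (wrapping around).
Working it through for "dljsgmcaisjat": intermediate "lsmasa", final "ovpdvd".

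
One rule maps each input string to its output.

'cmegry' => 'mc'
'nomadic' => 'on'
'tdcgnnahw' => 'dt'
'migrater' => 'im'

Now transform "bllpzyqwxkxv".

Each output is the input with this applied: reverse the string, then keep only the last 2 characters.
"bllpzyqwxkxv" → "vxkxwqyzpllb" → "lb".

lb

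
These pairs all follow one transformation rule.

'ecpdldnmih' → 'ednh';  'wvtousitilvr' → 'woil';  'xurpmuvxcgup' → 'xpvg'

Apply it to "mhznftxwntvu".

What's happening: keep one character in every 3, starting at position 1 (positions 1st, 4th, 7th, ...).
On "mhznftxwntvu" that produces "mnxt".

mnxt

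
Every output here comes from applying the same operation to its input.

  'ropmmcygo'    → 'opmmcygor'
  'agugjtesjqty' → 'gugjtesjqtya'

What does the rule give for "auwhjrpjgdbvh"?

uwhjrpjgdbvha

Rule — move the first character to the end.
Applying that to "auwhjrpjgdbvh" gives "uwhjrpjgdbvha".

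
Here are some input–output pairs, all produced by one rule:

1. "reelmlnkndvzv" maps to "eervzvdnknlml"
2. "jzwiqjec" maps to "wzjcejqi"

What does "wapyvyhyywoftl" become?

What's happening: reverse the string, then move the last 3 characters to the front (rotate right by 3).
Applying that to "wapyvyhyywoftl" gives "pawltfowyyhyvy".

pawltfowyyhyvy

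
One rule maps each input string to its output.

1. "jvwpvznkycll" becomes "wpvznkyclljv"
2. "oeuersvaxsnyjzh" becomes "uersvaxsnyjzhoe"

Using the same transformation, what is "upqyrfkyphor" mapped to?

qyrfkyphorup

Looking at the pairs, the operation is to move the first 2 characters to the end (rotate left by 2).
So "upqyrfkyphor" becomes "qyrfkyphorup".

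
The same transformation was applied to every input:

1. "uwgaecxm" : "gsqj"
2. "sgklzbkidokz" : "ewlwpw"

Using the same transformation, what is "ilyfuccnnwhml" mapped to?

Looking at the pairs, the operation is to keep every other character starting from the first (positions 1st, 3rd, 5th, ...), then shift every letter 12 places forward in the alphabet (wrapping around).
For "ilyfuccnnwhml", step one produces "iyucnhl"; step two turns that into "ukgoztx".

ukgoztx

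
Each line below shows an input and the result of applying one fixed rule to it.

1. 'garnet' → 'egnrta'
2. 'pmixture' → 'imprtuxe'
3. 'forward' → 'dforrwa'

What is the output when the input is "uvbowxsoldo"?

In each case the input is transformed by: sort the characters into alphabetical order, then move the first character to the end.
For "uvbowxsoldo", step one produces "bdlooosuvwx"; step two turns that into "dlooosuvwxb".

dlooosuvwxb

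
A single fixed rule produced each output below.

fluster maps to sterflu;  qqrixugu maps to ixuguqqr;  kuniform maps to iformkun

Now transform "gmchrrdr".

hrrdrgmc

The pattern: move the first 3 characters to the end (rotate left by 3).
So "gmchrrdr" becomes "hrrdrgmc".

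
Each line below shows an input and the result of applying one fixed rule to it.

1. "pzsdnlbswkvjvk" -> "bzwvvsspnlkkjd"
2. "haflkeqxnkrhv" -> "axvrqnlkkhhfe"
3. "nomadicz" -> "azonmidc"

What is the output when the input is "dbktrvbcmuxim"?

bxvutrmmkidcb

The rule is to sort the characters into reverse alphabetical order, then move the last character to the front.
For "dbktrvbcmuxim" the result is "bxvutrmmkidcb".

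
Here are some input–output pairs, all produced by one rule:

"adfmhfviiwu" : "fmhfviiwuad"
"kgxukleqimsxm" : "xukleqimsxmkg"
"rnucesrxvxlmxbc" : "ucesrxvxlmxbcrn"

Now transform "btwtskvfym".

Rule — move the first 2 characters to the end (rotate left by 2).
On "btwtskvfym" that produces "wtskvfymbt".

wtskvfymbt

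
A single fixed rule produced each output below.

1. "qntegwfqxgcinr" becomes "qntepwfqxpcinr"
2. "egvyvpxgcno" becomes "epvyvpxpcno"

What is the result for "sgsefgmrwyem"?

Rule — replace every "g" with "p".
For "sgsefgmrwyem" the result is "spsefpmrwyem".

spsefpmrwyem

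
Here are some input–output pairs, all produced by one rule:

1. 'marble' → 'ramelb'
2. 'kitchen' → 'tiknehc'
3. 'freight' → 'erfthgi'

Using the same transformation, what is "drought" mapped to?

ordthgu

In each case the input is transformed by: reverse the string, then move the last 3 characters to the front (rotate right by 3).
For "drought", step one produces "thguord"; step two turns that into "ordthgu".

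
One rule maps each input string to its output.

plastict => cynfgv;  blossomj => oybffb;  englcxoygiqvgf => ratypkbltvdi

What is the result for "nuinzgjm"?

ahvamt

Each output is the input with this applied: delete the last 2 characters, then shift every letter 13 places forward in the alphabet (wrapping around) — i.e. ROT13.
Working it through for "nuinzgjm": intermediate "nuinzg", final "ahvamt".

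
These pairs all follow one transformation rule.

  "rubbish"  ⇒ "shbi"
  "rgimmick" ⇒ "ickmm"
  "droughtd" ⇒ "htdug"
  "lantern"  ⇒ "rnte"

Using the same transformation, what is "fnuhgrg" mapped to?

In each case the input is transformed by: delete the first 3 characters, then move the first 2 characters to the end (rotate left by 2).
For "fnuhgrg" the result is "rghg".

rghg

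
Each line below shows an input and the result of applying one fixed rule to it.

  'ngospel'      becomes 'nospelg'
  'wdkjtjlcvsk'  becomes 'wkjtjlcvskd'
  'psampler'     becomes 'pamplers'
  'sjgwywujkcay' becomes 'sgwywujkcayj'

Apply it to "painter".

The transformation: move the first character to the end, then swap the first and last characters.
On "painter": the first step gives "ainterp", and the second then gives "pintera".

pintera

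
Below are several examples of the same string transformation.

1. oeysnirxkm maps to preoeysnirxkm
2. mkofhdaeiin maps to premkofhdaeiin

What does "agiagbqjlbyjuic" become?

The transformation: prepend "pre".
Doing the same to "agiagbqjlbyjuic": "preagiagbqjlbyjuic".

preagiagbqjlbyjuic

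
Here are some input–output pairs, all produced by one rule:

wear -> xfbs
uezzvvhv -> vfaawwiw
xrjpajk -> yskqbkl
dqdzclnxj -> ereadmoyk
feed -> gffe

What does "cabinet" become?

What's happening: shift every letter 1 place forward in the alphabet (wrapping around).
On "cabinet" that produces "dbcjofu".

dbcjofu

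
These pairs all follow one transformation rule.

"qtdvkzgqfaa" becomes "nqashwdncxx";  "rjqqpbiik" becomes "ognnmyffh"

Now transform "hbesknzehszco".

eybphkwbepwzl

The transformation: shift every letter 3 places backward in the alphabet (wrapping around).
Applying that to "hbesknzehszco" gives "eybphkwbepwzl".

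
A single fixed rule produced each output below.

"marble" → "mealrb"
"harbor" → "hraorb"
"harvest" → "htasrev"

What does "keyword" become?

The rule is to take characters alternately from the front and the back (1st, last, 2nd, 2nd-last, ...).
Applying that to "keyword" gives "kderyow".

kderyow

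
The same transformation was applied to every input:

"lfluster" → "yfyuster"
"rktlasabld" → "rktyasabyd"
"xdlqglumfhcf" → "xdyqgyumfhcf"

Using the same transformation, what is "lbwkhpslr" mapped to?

ybwkhpsyr

Looking at the pairs, the operation is to replace every "l" with "y".
So "lbwkhpslr" becomes "ybwkhpsyr".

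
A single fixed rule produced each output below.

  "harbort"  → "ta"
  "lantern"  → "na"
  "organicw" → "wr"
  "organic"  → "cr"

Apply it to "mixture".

Each output is the input with this applied: swap the first and last characters, then keep only the first 2 characters.
Applying both steps to "mixture": "eixturm", then "ei".

ei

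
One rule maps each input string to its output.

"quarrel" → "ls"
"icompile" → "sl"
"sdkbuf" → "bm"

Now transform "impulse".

The rule is to shift every letter 7 places forward in the alphabet (wrapping around), then keep only the last 2 characters.
Starting from "impulse": after the first operation, "ptwbszl"; after the second, "zl".

zl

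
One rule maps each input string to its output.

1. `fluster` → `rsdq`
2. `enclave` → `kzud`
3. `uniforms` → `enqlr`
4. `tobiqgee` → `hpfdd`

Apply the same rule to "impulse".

The rule is to shift every letter 1 place backward in the alphabet (wrapping around), then delete the first 3 characters.
Doing the same to "impulse": "tkrd".

tkrd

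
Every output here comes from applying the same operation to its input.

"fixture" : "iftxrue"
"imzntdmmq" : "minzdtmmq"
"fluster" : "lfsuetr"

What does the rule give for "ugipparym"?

gupiapyrm

Each output is the input with this applied: swap each adjacent pair of characters (1↔2, 3↔4, ...).
Applying that to "ugipparym" gives "gupiapyrm".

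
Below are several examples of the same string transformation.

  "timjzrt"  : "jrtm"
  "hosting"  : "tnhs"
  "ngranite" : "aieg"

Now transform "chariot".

roca

In each case the input is transformed by: move the first 3 characters to the end (rotate left by 3), then keep every other character starting from the first (positions 1st, 3rd, 5th, ...).
Starting from "chariot": after the first operation, "riotcha"; after the second, "roca".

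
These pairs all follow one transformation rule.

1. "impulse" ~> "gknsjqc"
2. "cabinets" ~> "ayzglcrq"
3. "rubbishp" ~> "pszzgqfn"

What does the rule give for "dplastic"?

Each output is the input with this applied: shift every letter 2 places backward in the alphabet (wrapping around).
So "dplastic" becomes "bnjyqrga".

bnjyqrga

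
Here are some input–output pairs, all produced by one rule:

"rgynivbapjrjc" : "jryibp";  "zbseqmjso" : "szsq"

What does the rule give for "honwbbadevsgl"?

ghnbae

Each output is the input with this applied: move the last 3 characters to the front (rotate right by 3), then keep every other character starting from the second (positions 2nd, 4th, 6th, ...).
On "honwbbadevsgl": the first step gives "sglhonwbbadev", and the second then gives "ghnbae".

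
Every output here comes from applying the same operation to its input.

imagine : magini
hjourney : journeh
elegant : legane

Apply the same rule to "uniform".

Looking at the pairs, the operation is to delete the last character, then move the first character to the end.
For "uniform", step one produces "unifor"; step two turns that into "niforu".

niforu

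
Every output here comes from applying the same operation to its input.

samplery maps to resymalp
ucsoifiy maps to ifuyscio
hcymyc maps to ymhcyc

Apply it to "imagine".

Looking at the pairs, the operation is to move the last 3 characters to the front (rotate right by 3), then swap each adjacent pair of characters (1↔2, 3↔4, ...).
Applying that to "imagine" gives "niieamg".
(Check on "samplery": → "erysampl" → "resymalp" ✓)

niieamg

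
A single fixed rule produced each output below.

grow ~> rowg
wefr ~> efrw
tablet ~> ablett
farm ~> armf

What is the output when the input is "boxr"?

The pattern: move the first character to the end.
For "boxr" the result is "oxrb".

oxrb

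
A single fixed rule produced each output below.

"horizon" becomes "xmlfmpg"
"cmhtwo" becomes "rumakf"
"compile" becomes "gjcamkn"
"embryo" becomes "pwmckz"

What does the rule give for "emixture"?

In each case the input is transformed by: shift every letter 2 places backward in the alphabet (wrapping around), then move the last 3 characters to the front (rotate right by 3).
Applying both steps to "emixture": "ckgvrspc", then "spcckgvr".

spcckgvr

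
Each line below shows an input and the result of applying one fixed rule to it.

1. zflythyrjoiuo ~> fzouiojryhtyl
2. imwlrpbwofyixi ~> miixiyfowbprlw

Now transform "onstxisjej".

Rule — move the first 2 characters to the end (rotate left by 2), then reverse the string.
For "onstxisjej" the result is "nojejsixts".

nojejsixts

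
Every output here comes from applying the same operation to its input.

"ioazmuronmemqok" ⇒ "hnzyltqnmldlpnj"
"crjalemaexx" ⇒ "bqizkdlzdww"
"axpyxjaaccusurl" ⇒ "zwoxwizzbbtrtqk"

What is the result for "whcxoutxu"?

vgbwntswt

Looking at the pairs, the operation is to shift every letter 1 place backward in the alphabet (wrapping around).
Doing the same to "whcxoutxu": "vgbwntswt".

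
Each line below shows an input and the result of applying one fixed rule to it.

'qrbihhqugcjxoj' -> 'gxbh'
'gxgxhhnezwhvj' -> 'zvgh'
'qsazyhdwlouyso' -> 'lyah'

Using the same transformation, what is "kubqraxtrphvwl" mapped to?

rvba

What's happening: keep one character in every 3, starting at position 3 (positions 3rd, 6th, 9th, ...), then move the first 2 characters to the end (rotate left by 2).
For "kubqraxtrphvwl", step one produces "barv"; step two turns that into "rvba".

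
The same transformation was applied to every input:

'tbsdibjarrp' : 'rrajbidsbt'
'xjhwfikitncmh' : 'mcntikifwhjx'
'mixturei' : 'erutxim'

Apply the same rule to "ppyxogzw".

zgoxypp

Looking at the pairs, the operation is to delete the last character, then reverse the string.
Starting from "ppyxogzw": after the first operation, "ppyxogz"; after the second, "zgoxypp".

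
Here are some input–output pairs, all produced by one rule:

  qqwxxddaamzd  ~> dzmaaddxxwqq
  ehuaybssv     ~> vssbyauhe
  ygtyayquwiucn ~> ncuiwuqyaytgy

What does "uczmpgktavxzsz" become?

The pattern: reverse the string.
On "uczmpgktavxzsz" that produces "zszxvatkgpmzcu".

zszxvatkgpmzcu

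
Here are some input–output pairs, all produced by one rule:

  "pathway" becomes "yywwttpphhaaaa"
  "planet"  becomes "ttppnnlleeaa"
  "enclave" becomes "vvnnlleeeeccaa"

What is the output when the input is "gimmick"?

What's happening: double every character, then sort the characters into reverse alphabetical order.
Starting from "gimmick": after the first operation, "ggiimmmmiicckk"; after the second, "mmmmkkiiiiggcc".

mmmmkkiiiiggcc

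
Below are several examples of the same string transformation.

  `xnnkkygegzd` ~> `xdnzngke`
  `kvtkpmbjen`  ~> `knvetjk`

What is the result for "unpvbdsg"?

ugnsp

In each case the input is transformed by: take characters alternately from the front and the back (1st, last, 2nd, 2nd-last, ...), then delete the last 3 characters.
For "unpvbdsg" the result is "ugnsp".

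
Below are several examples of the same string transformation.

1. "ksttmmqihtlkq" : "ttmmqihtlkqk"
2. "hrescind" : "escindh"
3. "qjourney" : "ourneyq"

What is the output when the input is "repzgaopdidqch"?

Looking at the pairs, the operation is to move the first 2 characters to the end (rotate left by 2), then delete the last character.
"repzgaopdidqch" → "pzgaopdidqchre" → "pzgaopdidqchr".

pzgaopdidqchr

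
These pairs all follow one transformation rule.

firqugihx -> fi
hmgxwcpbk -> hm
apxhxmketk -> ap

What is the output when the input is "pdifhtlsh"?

pd

Rule — keep only the first 2 characters.
Applying that to "pdifhtlsh" gives "pd".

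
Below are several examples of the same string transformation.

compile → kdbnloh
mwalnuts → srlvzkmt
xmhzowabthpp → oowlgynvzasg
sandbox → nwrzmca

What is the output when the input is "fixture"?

qdehwst

Rule — shift every letter 1 place backward in the alphabet (wrapping around), then move the last 2 characters to the front (rotate right by 2).
On "fixture" that produces "qdehwst".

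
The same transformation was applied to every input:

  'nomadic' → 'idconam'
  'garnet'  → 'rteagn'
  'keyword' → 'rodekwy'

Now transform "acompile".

The rule is to swap each adjacent pair of characters (1↔2, 3↔4, ...), then move the last 3 characters to the front (rotate right by 3).
For "acompile", step one produces "camoipel"; step two turns that into "pelcamoi".
(Check on "nomadic": → "onamidc" → "idconam" ✓)

pelcamoi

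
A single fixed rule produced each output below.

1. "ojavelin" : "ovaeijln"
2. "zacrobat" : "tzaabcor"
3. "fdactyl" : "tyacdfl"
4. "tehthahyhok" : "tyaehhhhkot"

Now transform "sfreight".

In each case the input is transformed by: sort the characters into alphabetical order, then move the last 2 characters to the front (rotate right by 2).
Applying both steps to "sfreight": "efghirst", then "stefghir".
(Check on "ojavelin": → "aeijlnov" → "ovaeijln" ✓)

stefghir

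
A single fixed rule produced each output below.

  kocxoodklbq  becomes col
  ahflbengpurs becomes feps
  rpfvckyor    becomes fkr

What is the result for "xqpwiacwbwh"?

What's happening: keep one character in every 3, starting at position 3 (positions 3rd, 6th, 9th, ...).
"xqpwiacwbwh" → "pab".

pab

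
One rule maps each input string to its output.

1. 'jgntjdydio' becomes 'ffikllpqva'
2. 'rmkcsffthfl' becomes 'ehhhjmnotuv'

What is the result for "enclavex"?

The transformation: sort the characters into alphabetical order, then shift every letter 2 places forward in the alphabet (wrapping around).
For "enclavex", step one produces "aceelnvx"; step two turns that into "ceggnpxz".
(Check on "jgntjdydio": → "ddgijjnoty" → "ffikllpqva" ✓)

ceggnpxz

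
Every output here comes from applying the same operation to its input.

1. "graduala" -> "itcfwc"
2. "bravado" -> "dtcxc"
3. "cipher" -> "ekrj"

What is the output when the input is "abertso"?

cdgtv

The pattern: shift every letter 2 places forward in the alphabet (wrapping around), then delete the last 2 characters.
For "abertso", step one produces "cdgtvuq"; step two turns that into "cdgtv".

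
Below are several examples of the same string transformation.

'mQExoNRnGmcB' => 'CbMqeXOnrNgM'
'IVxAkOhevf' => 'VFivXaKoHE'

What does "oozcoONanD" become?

The rule is to flip the case of every letter, then move the last 2 characters to the front (rotate right by 2).
Working it through for "oozcoONanD": intermediate "OOZCOonANd", final "NdOOZCOonA".

NdOOZCOonA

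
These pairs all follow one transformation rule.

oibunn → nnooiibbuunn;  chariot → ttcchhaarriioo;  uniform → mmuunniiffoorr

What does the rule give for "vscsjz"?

zzvvssccssjj

In each case the input is transformed by: move the last character to the front, then double every character.
Applying both steps to "vscsjz": "zvscsj", then "zzvvssccssjj".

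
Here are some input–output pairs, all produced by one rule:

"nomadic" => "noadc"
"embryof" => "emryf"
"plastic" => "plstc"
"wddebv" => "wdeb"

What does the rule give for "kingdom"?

kigdm

Rule — double every character, then keep one character in every 3, starting at position 1 (positions 1st, 4th, 7th, ...).
For "kingdom", step one produces "kkiinnggddoomm"; step two turns that into "kigdm".
(Check on "wddebv": → "wwddddeebbvv" → "wdeb" ✓)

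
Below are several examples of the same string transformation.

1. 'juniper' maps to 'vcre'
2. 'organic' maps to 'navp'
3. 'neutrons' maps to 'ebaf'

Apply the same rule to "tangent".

trag

The transformation: shift every letter 13 places forward in the alphabet (wrapping around) — i.e. ROT13, then keep only the last 4 characters.
So "tangent" becomes "trag".
(Check on "juniper": → "whavcre" → "vcre" ✓)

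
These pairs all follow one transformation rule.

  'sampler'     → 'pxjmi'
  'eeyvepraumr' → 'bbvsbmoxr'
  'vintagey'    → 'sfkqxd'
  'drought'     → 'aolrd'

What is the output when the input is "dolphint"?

alimef

What's happening: delete the last 2 characters, then shift every letter 3 places backward in the alphabet (wrapping around).
So "dolphint" becomes "alimef".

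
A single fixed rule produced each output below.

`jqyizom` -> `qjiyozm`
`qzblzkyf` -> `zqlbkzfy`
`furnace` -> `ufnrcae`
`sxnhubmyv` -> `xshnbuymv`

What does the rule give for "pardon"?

apdrno

In each case the input is transformed by: swap each adjacent pair of characters (1↔2, 3↔4, ...).
Applying that to "pardon" gives "apdrno".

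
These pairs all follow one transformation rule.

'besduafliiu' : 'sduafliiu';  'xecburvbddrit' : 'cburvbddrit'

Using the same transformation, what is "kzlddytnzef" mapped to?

In each case the input is transformed by: delete the first 2 characters.
On "kzlddytnzef" that produces "lddytnzef".

lddytnzef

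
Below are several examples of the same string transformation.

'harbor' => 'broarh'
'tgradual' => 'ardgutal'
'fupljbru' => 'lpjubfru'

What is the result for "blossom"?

Looking at the pairs, the operation is to move the first 3 characters to the end (rotate left by 3), then take characters alternately from the front and the back (1st, last, 2nd, 2nd-last, ...).
Working it through for "blossom": intermediate "ssomblo", final "soslobm".

soslobm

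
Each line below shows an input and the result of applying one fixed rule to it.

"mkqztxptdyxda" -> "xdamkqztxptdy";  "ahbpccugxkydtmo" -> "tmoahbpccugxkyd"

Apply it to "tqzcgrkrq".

Each output is the input with this applied: move the last 3 characters to the front (rotate right by 3).
So "tqzcgrkrq" becomes "krqtqzcgr".

krqtqzcgr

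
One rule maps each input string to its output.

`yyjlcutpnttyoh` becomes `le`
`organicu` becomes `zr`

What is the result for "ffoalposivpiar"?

What's happening: shift every letter 3 places backward in the alphabet (wrapping around), then keep only the last 2 characters.
"ffoalposivpiar" → "cclximlpfsmfxo" → "xo".

xo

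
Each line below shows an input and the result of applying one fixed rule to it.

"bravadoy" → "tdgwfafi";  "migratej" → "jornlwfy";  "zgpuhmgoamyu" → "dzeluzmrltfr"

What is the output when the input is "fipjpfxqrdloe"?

tjknuoukcvwiq

The rule is to shift every letter 5 places forward in the alphabet (wrapping around), then move the last 2 characters to the front (rotate right by 2).
So "fipjpfxqrdloe" becomes "tjknuoukcvwiq".
(Check on "bravadoy": → "gwfafitd" → "tdgwfafi" ✓)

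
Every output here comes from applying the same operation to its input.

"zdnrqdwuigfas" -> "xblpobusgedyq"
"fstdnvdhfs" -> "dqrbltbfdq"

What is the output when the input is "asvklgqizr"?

yqtijeogxp

Looking at the pairs, the operation is to shift every letter 2 places backward in the alphabet (wrapping around).
On "asvklgqizr" that produces "yqtijeogxp".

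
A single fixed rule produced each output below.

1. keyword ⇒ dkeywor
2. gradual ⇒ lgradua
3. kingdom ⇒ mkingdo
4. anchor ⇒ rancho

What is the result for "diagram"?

Rule — move the last character to the front.
Doing the same to "diagram": "mdiagra".

mdiagra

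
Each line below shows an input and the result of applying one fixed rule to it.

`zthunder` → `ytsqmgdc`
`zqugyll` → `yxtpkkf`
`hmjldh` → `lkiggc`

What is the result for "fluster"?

The pattern: sort the characters into reverse alphabetical order, then shift every letter 1 place backward in the alphabet (wrapping around).
Applying both steps to "fluster": "utsrlfe", then "tsrqked".

tsrqked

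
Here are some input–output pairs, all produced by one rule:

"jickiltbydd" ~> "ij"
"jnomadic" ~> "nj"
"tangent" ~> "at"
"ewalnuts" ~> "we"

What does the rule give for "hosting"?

The rule is to swap each adjacent pair of characters (1↔2, 3↔4, ...), then keep only the first 2 characters.
On "hosting": the first step gives "ohtsnig", and the second then gives "oh".

oh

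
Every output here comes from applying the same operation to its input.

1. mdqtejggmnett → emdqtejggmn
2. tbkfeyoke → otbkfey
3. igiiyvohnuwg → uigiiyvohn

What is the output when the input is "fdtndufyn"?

The pattern: delete the last 2 characters, then move the last character to the front.
Working it through for "fdtndufyn": intermediate "fdtnduf", final "ffdtndu".

ffdtndu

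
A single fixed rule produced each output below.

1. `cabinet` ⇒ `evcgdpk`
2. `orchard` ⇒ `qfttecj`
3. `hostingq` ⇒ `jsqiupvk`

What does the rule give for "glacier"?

itngcke

The transformation: shift every letter 2 places forward in the alphabet (wrapping around), then take characters alternately from the front and the back (1st, last, 2nd, 2nd-last, ...).
So "glacier" becomes "itngcke".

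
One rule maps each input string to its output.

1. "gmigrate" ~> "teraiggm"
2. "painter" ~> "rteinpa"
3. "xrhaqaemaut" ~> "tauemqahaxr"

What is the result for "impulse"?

What's happening: swap each adjacent pair of characters (1↔2, 3↔4, ...), then reverse the string.
For "impulse" the result is "elspuim".

elspuim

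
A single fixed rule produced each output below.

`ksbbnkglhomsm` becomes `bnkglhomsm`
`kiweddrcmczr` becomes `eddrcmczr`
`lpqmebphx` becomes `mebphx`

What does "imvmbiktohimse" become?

Each output is the input with this applied: delete the first 3 characters.
Applying that to "imvmbiktohimse" gives "mbiktohimse".

mbiktohimse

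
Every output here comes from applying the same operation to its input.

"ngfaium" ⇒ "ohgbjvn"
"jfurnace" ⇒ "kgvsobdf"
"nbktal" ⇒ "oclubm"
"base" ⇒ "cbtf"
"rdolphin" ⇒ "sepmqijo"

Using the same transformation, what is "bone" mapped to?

cpof

In each case the input is transformed by: shift every letter 1 place forward in the alphabet (wrapping around).
On "bone" that produces "cpof".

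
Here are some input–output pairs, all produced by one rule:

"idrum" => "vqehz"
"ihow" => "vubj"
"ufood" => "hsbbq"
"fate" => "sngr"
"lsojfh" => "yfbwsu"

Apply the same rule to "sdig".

The transformation: shift every letter 13 places forward in the alphabet (wrapping around) — i.e. ROT13.
Applying that to "sdig" gives "fqvt".

fqvt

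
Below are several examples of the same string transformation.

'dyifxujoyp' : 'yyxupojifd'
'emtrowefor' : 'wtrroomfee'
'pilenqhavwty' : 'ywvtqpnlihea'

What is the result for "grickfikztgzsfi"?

zztsrkkiiiggffc

In each case the input is transformed by: sort the characters into reverse alphabetical order.
So "grickfikztgzsfi" becomes "zztsrkkiiiggffc".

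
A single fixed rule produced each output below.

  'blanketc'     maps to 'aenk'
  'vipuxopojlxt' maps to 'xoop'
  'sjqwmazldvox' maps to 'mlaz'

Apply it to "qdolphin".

Rule — take characters alternately from the front and the back (1st, last, 2nd, 2nd-last, ...), then keep only the last 4 characters.
"qdolphin" → "ohlp".
(Check on "blanketc": → "bcltaenk" → "aenk" ✓)

ohlp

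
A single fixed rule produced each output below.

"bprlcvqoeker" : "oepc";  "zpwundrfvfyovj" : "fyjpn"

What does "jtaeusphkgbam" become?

hbtu

The transformation: keep one character in every 3, starting at position 2 (positions 2nd, 5th, 8th, ...), then move the first 2 characters to the end (rotate left by 2).
"jtaeusphkgbam" → "tuhb" → "hbtu".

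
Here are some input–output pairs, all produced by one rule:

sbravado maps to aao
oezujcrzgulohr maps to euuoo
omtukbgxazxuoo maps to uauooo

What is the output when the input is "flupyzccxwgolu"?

uou

Looking at the pairs, the operation is to move the first character to the end, then keep only the vowels.
"flupyzccxwgolu" → "lupyzccxwgoluf" → "uou".
(Check on "oezujcrzgulohr": → "ezujcrzgulohro" → "euuoo" ✓)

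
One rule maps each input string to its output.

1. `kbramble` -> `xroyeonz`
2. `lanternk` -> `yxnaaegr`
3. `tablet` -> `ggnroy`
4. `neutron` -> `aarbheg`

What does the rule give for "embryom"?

What's happening: take characters alternately from the front and the back (1st, last, 2nd, 2nd-last, ...), then shift every letter 13 places forward in the alphabet (wrapping around) — i.e. ROT13.
Working it through for "embryom": intermediate "emmobyr", final "rzzbole".

rzzbole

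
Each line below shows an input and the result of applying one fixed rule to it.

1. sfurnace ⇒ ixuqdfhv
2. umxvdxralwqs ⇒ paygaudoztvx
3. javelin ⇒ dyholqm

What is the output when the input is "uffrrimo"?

Rule — move the first character to the end, then shift every letter 3 places forward in the alphabet (wrapping around).
Starting from "uffrrimo": after the first operation, "ffrrimou"; after the second, "iiuulprx".

iiuulprx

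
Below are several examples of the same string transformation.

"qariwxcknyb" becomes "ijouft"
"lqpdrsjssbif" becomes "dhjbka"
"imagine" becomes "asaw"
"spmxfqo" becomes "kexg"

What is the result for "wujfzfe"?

obrw

Looking at the pairs, the operation is to keep every other character starting from the first (positions 1st, 3rd, 5th, ...), then shift every letter 8 places backward in the alphabet (wrapping around).
For "wujfzfe", step one produces "wjze"; step two turns that into "obrw".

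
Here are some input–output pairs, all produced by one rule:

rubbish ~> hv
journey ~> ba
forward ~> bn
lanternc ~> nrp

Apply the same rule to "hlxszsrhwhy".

ymul

The transformation: keep one character in every 3, starting at position 2 (positions 2nd, 5th, 8th, ...), then shift every letter 13 places forward in the alphabet (wrapping around) — i.e. ROT13.
So "hlxszsrhwhy" becomes "ymul".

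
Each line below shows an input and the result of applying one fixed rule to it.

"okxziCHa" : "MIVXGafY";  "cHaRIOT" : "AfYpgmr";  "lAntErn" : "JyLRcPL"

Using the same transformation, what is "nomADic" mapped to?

The rule is to flip the case of every letter, then shift every letter 2 places backward in the alphabet (wrapping around).
Starting from "nomADic": after the first operation, "NOMadIC"; after the second, "LMKybGA".

LMKybGA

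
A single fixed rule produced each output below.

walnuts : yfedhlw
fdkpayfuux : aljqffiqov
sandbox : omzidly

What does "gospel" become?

The transformation: shift every letter 11 places forward in the alphabet (wrapping around), then move the first 3 characters to the end (rotate left by 3).
Working it through for "gospel": intermediate "rzdapw", final "apwrzd".

apwrzd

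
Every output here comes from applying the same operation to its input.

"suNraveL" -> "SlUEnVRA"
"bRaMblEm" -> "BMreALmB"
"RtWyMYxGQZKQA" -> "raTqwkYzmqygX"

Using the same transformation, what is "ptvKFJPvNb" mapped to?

In each case the input is transformed by: flip the case of every letter, then take characters alternately from the front and the back (1st, last, 2nd, 2nd-last, ...).
So "ptvKFJPvNb" becomes "PBTnVVkpfj".

PBTnVVkpfj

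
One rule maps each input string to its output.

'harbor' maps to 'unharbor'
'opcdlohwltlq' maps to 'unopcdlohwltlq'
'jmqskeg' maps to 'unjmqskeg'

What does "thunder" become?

What's happening: prepend "un".
For "thunder" the result is "unthunder".

unthunder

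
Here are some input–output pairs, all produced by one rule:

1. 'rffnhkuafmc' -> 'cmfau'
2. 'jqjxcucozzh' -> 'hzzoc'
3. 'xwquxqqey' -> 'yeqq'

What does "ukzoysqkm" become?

In each case the input is transformed by: take characters alternately from the front and the back (1st, last, 2nd, 2nd-last, ...), then keep every other character starting from the second (positions 2nd, 4th, 6th, ...).
Starting from "ukzoysqkm": after the first operation, "umkkzqosy"; after the second, "mkqs".

mkqs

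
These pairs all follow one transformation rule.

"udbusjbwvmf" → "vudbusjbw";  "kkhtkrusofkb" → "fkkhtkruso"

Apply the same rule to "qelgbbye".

bqelgb

Rule — delete the last 2 characters, then move the last character to the front.
"qelgbbye" → "qelgbb" → "bqelgb".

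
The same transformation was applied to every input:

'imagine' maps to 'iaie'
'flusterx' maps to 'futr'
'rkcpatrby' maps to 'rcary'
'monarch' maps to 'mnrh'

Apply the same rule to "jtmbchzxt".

The transformation: keep every other character starting from the first (positions 1st, 3rd, 5th, ...).
For "jtmbchzxt" the result is "jmczt".

jmczt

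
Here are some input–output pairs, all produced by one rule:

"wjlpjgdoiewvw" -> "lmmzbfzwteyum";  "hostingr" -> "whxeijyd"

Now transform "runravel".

ubhkdhql

Each output is the input with this applied: shift every letter 10 places backward in the alphabet (wrapping around), then move the last 2 characters to the front (rotate right by 2).
Starting from "runravel": after the first operation, "hkdhqlub"; after the second, "ubhkdhql".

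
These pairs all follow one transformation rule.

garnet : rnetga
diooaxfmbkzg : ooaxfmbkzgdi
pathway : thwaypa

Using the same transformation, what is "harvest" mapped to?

rvestha

The transformation: move the first 2 characters to the end (rotate left by 2).
"harvest" → "rvestha".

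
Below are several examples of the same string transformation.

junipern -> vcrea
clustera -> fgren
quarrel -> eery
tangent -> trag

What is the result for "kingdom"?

tqbz

Looking at the pairs, the operation is to delete the first 3 characters, then shift every letter 13 places forward in the alphabet (wrapping around) — i.e. ROT13.
For "kingdom" the result is "tqbz".
(Check on "junipern": → "ipern" → "vcrea" ✓)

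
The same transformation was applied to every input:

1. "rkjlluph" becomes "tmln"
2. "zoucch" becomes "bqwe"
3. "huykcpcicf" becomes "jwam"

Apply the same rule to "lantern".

ncpv

The rule is to shift every letter 2 places forward in the alphabet (wrapping around), then keep only the first 4 characters.
"lantern" → "ncpv".
(Check on "huykcpcicf": → "jwamerekeh" → "jwam" ✓)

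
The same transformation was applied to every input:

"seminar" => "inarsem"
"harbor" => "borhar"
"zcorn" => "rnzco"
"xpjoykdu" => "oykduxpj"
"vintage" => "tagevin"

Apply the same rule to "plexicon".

xiconple

What's happening: move the first 3 characters to the end (rotate left by 3).
For "plexicon" the result is "xiconple".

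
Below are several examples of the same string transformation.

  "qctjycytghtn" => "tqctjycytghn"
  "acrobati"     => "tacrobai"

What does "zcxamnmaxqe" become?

qzcxamnmaxe

Looking at the pairs, the operation is to move the last character to the front, then swap the first and last characters.
"zcxamnmaxqe" → "ezcxamnmaxq" → "qzcxamnmaxe".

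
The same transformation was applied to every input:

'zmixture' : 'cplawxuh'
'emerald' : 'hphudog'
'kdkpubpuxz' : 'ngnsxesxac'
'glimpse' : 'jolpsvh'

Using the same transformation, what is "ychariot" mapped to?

bfkdulrw

The transformation: shift every letter 3 places forward in the alphabet (wrapping around).
So "ychariot" becomes "bfkdulrw".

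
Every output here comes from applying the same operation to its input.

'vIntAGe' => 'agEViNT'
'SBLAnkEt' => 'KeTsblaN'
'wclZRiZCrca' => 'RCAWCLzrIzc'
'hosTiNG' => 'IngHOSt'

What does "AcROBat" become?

bATaCro

Rule — move the last 3 characters to the front (rotate right by 3), then flip the case of every letter.
"AcROBat" → "BatAcRO" → "bATaCro".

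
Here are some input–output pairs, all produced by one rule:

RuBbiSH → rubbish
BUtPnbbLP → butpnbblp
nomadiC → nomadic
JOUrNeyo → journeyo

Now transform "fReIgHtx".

The transformation: convert every letter to lowercase.
For "fReIgHtx" the result is "freightx".

freightx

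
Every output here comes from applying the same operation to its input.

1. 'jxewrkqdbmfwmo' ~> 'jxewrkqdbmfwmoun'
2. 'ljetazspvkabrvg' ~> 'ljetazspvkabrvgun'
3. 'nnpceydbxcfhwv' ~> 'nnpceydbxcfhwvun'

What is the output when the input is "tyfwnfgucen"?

The pattern: append "un".
Doing the same to "tyfwnfgucen": "tyfwnfgucenun".

tyfwnfgucenun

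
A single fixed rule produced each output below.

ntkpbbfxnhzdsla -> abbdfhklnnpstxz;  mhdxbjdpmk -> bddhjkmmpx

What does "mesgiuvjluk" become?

The pattern: sort the characters into alphabetical order.
On "mesgiuvjluk" that produces "egijklmsuuv".

egijklmsuuv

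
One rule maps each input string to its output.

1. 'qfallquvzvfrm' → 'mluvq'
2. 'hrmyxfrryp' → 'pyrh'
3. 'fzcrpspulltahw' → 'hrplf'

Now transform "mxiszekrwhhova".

vskhm

Rule — keep one character in every 3, starting at position 1 (positions 1st, 4th, 7th, ...), then swap the first and last characters.
Applying both steps to "mxiszekrwhhova": "mskhv", then "vskhm".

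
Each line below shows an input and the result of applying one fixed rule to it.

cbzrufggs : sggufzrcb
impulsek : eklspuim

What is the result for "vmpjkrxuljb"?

bljxukrpjvm

The pattern: swap each adjacent pair of characters (1↔2, 3↔4, ...), then reverse the string.
Working it through for "vmpjkrxuljb": intermediate "mvjprkuxjlb", final "bljxukrpjvm".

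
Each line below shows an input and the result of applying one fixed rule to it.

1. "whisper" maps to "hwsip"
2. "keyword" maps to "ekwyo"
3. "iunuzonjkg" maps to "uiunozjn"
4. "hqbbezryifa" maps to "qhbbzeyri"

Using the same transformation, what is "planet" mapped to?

lpna

The pattern: delete the last 2 characters, then swap each adjacent pair of characters (1↔2, 3↔4, ...).
"planet" → "plan" → "lpna".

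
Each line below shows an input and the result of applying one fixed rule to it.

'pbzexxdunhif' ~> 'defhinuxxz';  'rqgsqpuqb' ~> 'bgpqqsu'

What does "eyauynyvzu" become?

Each output is the input with this applied: delete the first 2 characters, then sort the characters into alphabetical order.
Working it through for "eyauynyvzu": intermediate "auynyvzu", final "anuuvyyz".

anuuvyyz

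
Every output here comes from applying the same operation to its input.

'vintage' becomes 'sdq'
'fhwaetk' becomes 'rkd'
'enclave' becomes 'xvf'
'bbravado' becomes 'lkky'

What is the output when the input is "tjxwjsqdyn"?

tgcnx

The rule is to keep every other character starting from the second (positions 2nd, 4th, 6th, ...), then shift every letter 10 places forward in the alphabet (wrapping around).
Working it through for "tjxwjsqdyn": intermediate "jwsdn", final "tgcnx".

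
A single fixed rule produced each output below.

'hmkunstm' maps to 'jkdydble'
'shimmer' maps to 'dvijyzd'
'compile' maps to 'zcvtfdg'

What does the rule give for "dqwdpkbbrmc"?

idtuhnugbss

In each case the input is transformed by: move the last 3 characters to the front (rotate right by 3), then shift every letter 9 places backward in the alphabet (wrapping around).
On "dqwdpkbbrmc": the first step gives "rmcdqwdpkbb", and the second then gives "idtuhnugbss".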